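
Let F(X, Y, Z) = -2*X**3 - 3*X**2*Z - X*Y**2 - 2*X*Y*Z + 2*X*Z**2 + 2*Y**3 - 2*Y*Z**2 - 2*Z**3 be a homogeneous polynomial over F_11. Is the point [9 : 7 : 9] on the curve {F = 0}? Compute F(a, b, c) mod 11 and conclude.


F(9,7,9) ≡ 8 (mod 11); P is NOT on the curve.

Evaluate F(9, 7, 9) term-by-term (mod 11).
  -2*X**3 ↦ -2·729·1·1 = -1458
  -3*X**2*Z ↦ -3·81·1·9 = -2187
  -X*Y**2 ↦ -1·9·49·1 = -441
  -2*X*Y*Z ↦ -2·9·7·9 = -1134
  2*X*Z**2 ↦ 2·9·1·81 = 1458
  2*Y**3 ↦ 2·1·343·1 = 686
  -2*Y*Z**2 ↦ -2·1·7·81 = -1134
  -2*Z**3 ↦ -2·1·1·729 = -1458
Sum: F(9, 7, 9) = (-1458) + (-2187) + (-441) + (-1134) + (1458) + (686) + (-1134) + (-1458) = -5668.
Reducing mod 11: -5668 ≡ 8 (mod 11).
Since F(a, b, c) ≡ 8 ≠ 0 (mod 11), P does NOT lie on the curve.


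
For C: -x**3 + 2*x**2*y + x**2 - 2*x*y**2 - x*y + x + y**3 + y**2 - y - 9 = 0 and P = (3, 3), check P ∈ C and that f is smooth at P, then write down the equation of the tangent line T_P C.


Tangent line at P: -5*x + 11*y - 18 = 0.

Step 1: f(3, 3) = 0, so P lies on C.
Step 2: partial derivatives
  f_x(x, y) = -3*x**2 + 4*x*y + 2*x - 2*y**2 - y + 1, f_y(x, y) = 2*x**2 - 4*x*y - x + 3*y**2 + 2*y - 1.
  f_x(P) = -5, f_y(P) = 11 (gradient nonzero, so P is smooth).
Step 3: tangent line at P: -5·(x − 3) + 11·(y − 3) = 0.
Expanding: -5*x + 11*y - 18 = 0.


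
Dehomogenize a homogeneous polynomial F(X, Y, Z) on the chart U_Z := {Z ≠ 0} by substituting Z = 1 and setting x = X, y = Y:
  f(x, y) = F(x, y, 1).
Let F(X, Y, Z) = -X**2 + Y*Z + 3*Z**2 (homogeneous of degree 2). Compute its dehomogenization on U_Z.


f(x, y) = -x**2 + y + 3

On U_Z we set Z = 1. Each monomial c·X^i·Y^j·Z^k in F becomes c·x^i·y^j·1^k = c·x^i·y^j.
Substituting Z = 1: F(X, Y, 1) = -x**2 + y + 3.
Note: deg(f) ≤ deg(F) = 2; strict inequality happens when F is divisible by Z (lost terms).


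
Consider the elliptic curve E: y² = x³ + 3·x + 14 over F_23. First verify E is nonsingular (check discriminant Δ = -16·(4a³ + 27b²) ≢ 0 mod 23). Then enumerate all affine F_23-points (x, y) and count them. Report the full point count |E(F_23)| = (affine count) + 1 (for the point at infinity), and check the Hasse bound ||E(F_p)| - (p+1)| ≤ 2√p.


Affine points = {(1, 8), (1, 15), (3, 2), (3, 21), (5, 4), (5, 19), (6, 8), (6, 15), (10, 3), (10, 20), (16, 8), (16, 15), (18, 9), (18, 14), (20, 1), (20, 22), (21, 0)}; affine count = 17; |E(F_23)| = 18.

Discriminant check: Δ ∝ 4a³ + 27b² = 4·3³ + 27·14² = 4·27 + 27·196 ≡ 18 (mod 23). Nonzero ⇒ E is nonsingular.
For each x ∈ F_23, compute rhs = x³ + 3·x + 14 mod 23, then count y ∈ F_23 with y² ≡ rhs.
  x = 0: rhs = 14, matching y values: none (0 points).
  x = 1: rhs = 18, matching y values: 8, 15 (2 points).
  x = 2: rhs = 5, matching y values: none (0 points).
  x = 3: rhs = 4, matching y values: 2, 21 (2 points).
  x = 4: rhs = 21, matching y values: none (0 points).
  x = 5: rhs = 16, matching y values: 4, 19 (2 points).
  x = 6: rhs = 18, matching y values: 8, 15 (2 points).
  x = 7: rhs = 10, matching y values: none (0 points).
  x = 8: rhs = 21, matching y values: none (0 points).
  x = 9: rhs = 11, matching y values: none (0 points).
  x = 10: rhs = 9, matching y values: 3, 20 (2 points).
  x = 11: rhs = 21, matching y values: none (0 points).
  x = 12: rhs = 7, matching y values: none (0 points).
  x = 13: rhs = 19, matching y values: none (0 points).
  x = 14: rhs = 17, matching y values: none (0 points).
  x = 15: rhs = 7, matching y values: none (0 points).
  x = 16: rhs = 18, matching y values: 8, 15 (2 points).
  x = 17: rhs = 10, matching y values: none (0 points).
  x = 18: rhs = 12, matching y values: 9, 14 (2 points).
  x = 19: rhs = 7, matching y values: none (0 points).
  x = 20: rhs = 1, matching y values: 1, 22 (2 points).
  x = 21: rhs = 0, matching y values: 0 (1 points).
  x = 22: rhs = 10, matching y values: none (0 points).
Total affine count: 17.
Full point count |E(F_23)| = 17 + 1 = 18.
Hasse bound: |18 − (23+1)| = |-6| = 6 ≤ 2√23 ≈ 9.5917 ✓.


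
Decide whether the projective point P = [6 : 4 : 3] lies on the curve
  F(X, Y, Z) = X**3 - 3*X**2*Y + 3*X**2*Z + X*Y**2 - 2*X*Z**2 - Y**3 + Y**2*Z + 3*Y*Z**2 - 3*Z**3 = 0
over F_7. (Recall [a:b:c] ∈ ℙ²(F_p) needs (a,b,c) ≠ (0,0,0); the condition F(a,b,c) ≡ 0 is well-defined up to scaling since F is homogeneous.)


F(6,4,3) ≡ 2 (mod 7); P is NOT on the curve.

Evaluate F(6, 4, 3) term-by-term (mod 7).
  X**3 ↦ 1·216·1·1 = 216
  -3*X**2*Y ↦ -3·36·4·1 = -432
  3*X**2*Z ↦ 3·36·1·3 = 324
  X*Y**2 ↦ 1·6·16·1 = 96
  -2*X*Z**2 ↦ -2·6·1·9 = -108
  -Y**3 ↦ -1·1·64·1 = -64
  Y**2*Z ↦ 1·1·16·3 = 48
  3*Y*Z**2 ↦ 3·1·4·9 = 108
  -3*Z**3 ↦ -3·1·1·27 = -81
Sum: F(6, 4, 3) = (216) + (-432) + (324) + (96) + (-108) + (-64) + (48) + (108) + (-81) = 107.
Reducing mod 7: 107 ≡ 2 (mod 7).
Since F(a, b, c) ≡ 2 ≠ 0 (mod 7), P does NOT lie on the curve.


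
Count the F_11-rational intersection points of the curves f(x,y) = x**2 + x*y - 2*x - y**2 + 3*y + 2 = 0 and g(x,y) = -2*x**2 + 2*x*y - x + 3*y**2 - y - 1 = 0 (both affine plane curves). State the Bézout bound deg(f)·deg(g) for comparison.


Common zeros: {(1, 6), (4, 3)}; count = 2; Bézout bound = 4.

deg(f) = 2, deg(g) = 2, so Bézout bound = 4.
Scan x ∈ F_11. For each x, list the y ∈ F_11 with f(x, y) ≡ 0 and those with g(x, y) ≡ 0 (mod 11); the common zeros in that column are the intersection.
  x = 0: f ≡ 0 at y ∈ ∅; g ≡ 0 at y ∈ ∅; common: ∅.
  x = 1: f ≡ 0 at y ∈ {6, 9}; g ≡ 0 at y ∈ {1, 6}; common: {6}.
  x = 2: f ≡ 0 at y ∈ {8}; g ≡ 0 at y ∈ {0, 10}; common: ∅.
  x = 3: f ≡ 0 at y ∈ {8, 9}; g ≡ 0 at y ∈ {0, 2}; common: ∅.
  x = 4: f ≡ 0 at y ∈ {3, 4}; g ≡ 0 at y ∈ {2, 3}; common: {3}.
  x = 5: f ≡ 0 at y ∈ {4}; g ≡ 0 at y ∈ {1, 7}; common: ∅.
  x = 6: f ≡ 0 at y ∈ {3, 6}; g ≡ 0 at y ∈ ∅; common: ∅.
  x = 7: f ≡ 0 at y ∈ ∅; g ≡ 0 at y ∈ {7}; common: ∅.
  x = 8: f ≡ 0 at y ∈ ∅; g ≡ 0 at y ∈ ∅; common: ∅.
  x = 9: f ≡ 0 at y ∈ ∅; g ≡ 0 at y ∈ ∅; common: ∅.
  x = 10: f ≡ 0 at y ∈ ∅; g ≡ 0 at y ∈ {6}; common: ∅.
Collecting: common zeros = {(1, 6), (4, 3)}, so the count is 2.
Comparison with the Bézout bound: 2 ≤ 4 = deg(f)·deg(g), as expected for curves with no common component (the affine F_11-count falls short of the bound because intersections may lie at infinity, over extension fields, or carry multiplicity).


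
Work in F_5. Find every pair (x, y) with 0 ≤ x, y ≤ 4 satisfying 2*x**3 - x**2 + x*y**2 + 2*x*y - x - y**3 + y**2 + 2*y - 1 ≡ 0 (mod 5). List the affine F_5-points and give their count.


Affine F_5-points: {(2, 2), (3, 2), (4, 3)}; count = 3.

For each of the 25 pairs (x, y) ∈ F_5², evaluate f(x, y) mod 5. Record the zeros.
  x = 0: [0↦4, 1↦1, 2↦4, 3↦2, 4↦4]  zeros at y ∈ ∅
  x = 1: [0↦4, 1↦4, 2↦2, 3↦2, 4↦3]  zeros at y ∈ ∅
  x = 2: [0↦4, 1↦2, 2↦0, 3↦2, 4↦2]  zeros at y ∈ {2}
  x = 3: [0↦1, 1↦2, 2↦0, 3↦4, 4↦3]  zeros at y ∈ {2}
  x = 4: [0↦2, 1↦1, 2↦4, 3↦0, 4↦3]  zeros at y ∈ {3}
Collecting zeros: affine points = {(2, 2), (3, 2), (4, 3)}.
Total count |C(F_5)_aff| = 3.


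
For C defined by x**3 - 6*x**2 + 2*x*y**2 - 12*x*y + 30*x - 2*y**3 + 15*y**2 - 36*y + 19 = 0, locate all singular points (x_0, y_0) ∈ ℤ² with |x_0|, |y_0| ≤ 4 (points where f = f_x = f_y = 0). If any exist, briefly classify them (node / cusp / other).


Singular points: {(2, 3)}; classification: cusp.

Compute partial derivatives:
  f_x = 3*x**2 - 12*x + 2*y**2 - 12*y + 30.
  f_y = 4*x*y - 12*x - 6*y**2 + 30*y - 36.
Scan x_0 ∈ {−4, ..., 4}. For each x_0, f_y(x_0, y) is a polynomial in y; find its integer roots y ∈ {−4, ..., 4}, then test f_x and f at those candidates.
  x = -4: f_y(-4, y) = -6*y**2 + 14*y + 12; vanishes at y ∈ {3}. (-4, 3): f_x = 108 ≠ 0.
  x = -3: f_y(-3, y) = -6*y**2 + 18*y; vanishes at y ∈ {0, 3}. (-3, 0): f_x = 93 ≠ 0; (-3, 3): f_x = 75 ≠ 0.
  x = -2: f_y(-2, y) = -6*y**2 + 22*y - 12; vanishes at y ∈ {3}. (-2, 3): f_x = 48 ≠ 0.
  x = -1: f_y(-1, y) = -6*y**2 + 26*y - 24; vanishes at y ∈ {3}. (-1, 3): f_x = 27 ≠ 0.
  x = 0: f_y(0, y) = -6*y**2 + 30*y - 36; vanishes at y ∈ {2, 3}. (0, 2): f_x = 14 ≠ 0; (0, 3): f_x = 12 ≠ 0.
  x = 1: f_y(1, y) = -6*y**2 + 34*y - 48; vanishes at y ∈ {3}. (1, 3): f_x = 3 ≠ 0.
  x = 2: f_y(2, y) = -6*y**2 + 38*y - 60; vanishes at y ∈ {3}. (2, 3): f_x = 0, f = 0 — SINGULAR.
  x = 3: f_y(3, y) = -6*y**2 + 42*y - 72; vanishes at y ∈ {3, 4}. (3, 3): f_x = 3 ≠ 0; (3, 4): f_x = 5 ≠ 0.
  x = 4: f_y(4, y) = -6*y**2 + 46*y - 84; vanishes at y ∈ {3}. (4, 3): f_x = 12 ≠ 0.
Only singular point on the grid: (2, 3).
Classify: substitute x = 2 + u, y = 3 + v and expand: f = u**3 + 2*u*v**2 - 2*v**3 + v**2.
No constant or linear terms (consistent with a singular point). Quadratic part: v**2. Cubic part: u**3 + 2*u*v**2 - 2*v**3.
The quadratic part v**2 is a perfect square, so there is a single (double) tangent line v = 0, i.e. y = 3. Restricting the cubic part to that line (v = 0) leaves u**3 ≠ 0, so f is not divisible by v and the branch is v² ≈ -u**3 to lowest order — this is a cusp.
Classification: cusp.


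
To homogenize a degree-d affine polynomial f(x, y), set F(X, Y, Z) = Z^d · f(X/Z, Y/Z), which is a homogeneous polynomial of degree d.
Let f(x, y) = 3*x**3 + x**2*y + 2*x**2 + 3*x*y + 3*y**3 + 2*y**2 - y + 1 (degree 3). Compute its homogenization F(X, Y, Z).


F(X, Y, Z) = 3*X**3 + X**2*Y + 2*X**2*Z + 3*X*Y*Z + 3*Y**3 + 2*Y**2*Z - Y*Z**2 + Z**3

deg(f) = 3.
Substitute x = X/Z, y = Y/Z into f, then multiply by Z^3.
  monomial 3·x^3·y^0 ↦ 3·X^3·Y^0·Z^0.
  monomial 1·x^2·y^1 ↦ 1·X^2·Y^1·Z^0.
  monomial 2·x^2·y^0 ↦ 2·X^2·Y^0·Z^1.
  monomial 3·x^1·y^1 ↦ 3·X^1·Y^1·Z^1.
  monomial 3·x^0·y^3 ↦ 3·X^0·Y^3·Z^0.
  monomial 2·x^0·y^2 ↦ 2·X^0·Y^2·Z^1.
  monomial -1·x^0·y^1 ↦ -1·X^0·Y^1·Z^2.
  monomial 1·x^0·y^0 ↦ 1·X^0·Y^0·Z^3.
Collecting: F(X, Y, Z) = 3*X**3 + X**2*Y + 2*X**2*Z + 3*X*Y*Z + 3*Y**3 + 2*Y**2*Z - Y*Z**2 + Z**3.


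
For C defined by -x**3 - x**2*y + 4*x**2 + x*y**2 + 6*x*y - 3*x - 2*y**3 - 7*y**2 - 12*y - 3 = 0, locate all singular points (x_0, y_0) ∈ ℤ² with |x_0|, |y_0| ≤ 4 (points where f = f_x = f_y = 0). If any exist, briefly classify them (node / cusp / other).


Singular points: {(2, -1)}; classification: node.

Compute partial derivatives:
  f_x = -3*x**2 - 2*x*y + 8*x + y**2 + 6*y - 3.
  f_y = -x**2 + 2*x*y + 6*x - 6*y**2 - 14*y - 12.
Scan x_0 ∈ {−4, ..., 4}. For each x_0, f_y(x_0, y) is a polynomial in y; find its integer roots y ∈ {−4, ..., 4}, then test f_x and f at those candidates.
  x = -4: f_y(-4, y) = -6*y**2 - 22*y - 52; no integer root y with |y| ≤ 4.
  x = -3: f_y(-3, y) = -6*y**2 - 20*y - 39; no integer root y with |y| ≤ 4.
  x = -2: f_y(-2, y) = -6*y**2 - 18*y - 28; no integer root y with |y| ≤ 4.
  x = -1: f_y(-1, y) = -6*y**2 - 16*y - 19; no integer root y with |y| ≤ 4.
  x = 0: f_y(0, y) = -6*y**2 - 14*y - 12; no integer root y with |y| ≤ 4.
  x = 1: f_y(1, y) = -6*y**2 - 12*y - 7; no integer root y with |y| ≤ 4.
  x = 2: f_y(2, y) = -6*y**2 - 10*y - 4; vanishes at y ∈ {-1}. (2, -1): f_x = 0, f = 0 — SINGULAR.
  x = 3: f_y(3, y) = -6*y**2 - 8*y - 3; no integer root y with |y| ≤ 4.
  x = 4: f_y(4, y) = -6*y**2 - 6*y - 4; no integer root y with |y| ≤ 4.
Only singular point on the grid: (2, -1).
Classify: substitute x = 2 + u, y = -1 + v and expand: f = -u**3 - u**2*v - u**2 + u*v**2 - 2*v**3 + v**2.
No constant or linear terms (consistent with a singular point). Quadratic part: -u**2 + v**2. Cubic part: -u**3 - u**2*v + u*v**2 - 2*v**3.
The quadratic part v**2 - u**2 = (v − u)(v + u) splits into two distinct linear factors, so there are two distinct tangent lines y − -1 = ±(x − 2) — this is a node (ordinary double point).
Classification: node.


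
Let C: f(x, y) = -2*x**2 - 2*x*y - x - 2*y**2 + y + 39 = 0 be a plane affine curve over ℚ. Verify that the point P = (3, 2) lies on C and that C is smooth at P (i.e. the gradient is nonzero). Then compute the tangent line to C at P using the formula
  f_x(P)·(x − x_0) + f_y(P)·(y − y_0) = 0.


Tangent line at P: -17*x - 13*y + 77 = 0.

Step 1: f(3, 2) = 0, so P lies on C.
Step 2: partial derivatives
  f_x(x, y) = -4*x - 2*y - 1, f_y(x, y) = -2*x - 4*y + 1.
  f_x(P) = -17, f_y(P) = -13 (gradient nonzero, so P is smooth).
Step 3: tangent line at P: -17·(x − 3) + -13·(y − 2) = 0.
Expanding: -17*x - 13*y + 77 = 0.


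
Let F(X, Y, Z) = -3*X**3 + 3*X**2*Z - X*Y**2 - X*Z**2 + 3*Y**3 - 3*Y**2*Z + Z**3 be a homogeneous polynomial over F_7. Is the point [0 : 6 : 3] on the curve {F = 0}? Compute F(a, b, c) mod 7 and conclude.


F(0,6,3) ≡ 1 (mod 7); P is NOT on the curve.

Evaluate F(0, 6, 3) term-by-term (mod 7).
  -3*X**3 ↦ -3·0·1·1 = 0
  3*X**2*Z ↦ 3·0·1·3 = 0
  -X*Y**2 ↦ -1·0·36·1 = 0
  -X*Z**2 ↦ -1·0·1·9 = 0
  3*Y**3 ↦ 3·1·216·1 = 648
  -3*Y**2*Z ↦ -3·1·36·3 = -324
  Z**3 ↦ 1·1·1·27 = 27
Sum: F(0, 6, 3) = (0) + (0) + (0) + (0) + (648) + (-324) + (27) = 351.
Reducing mod 7: 351 ≡ 1 (mod 7).
Since F(a, b, c) ≡ 1 ≠ 0 (mod 7), P does NOT lie on the curve.


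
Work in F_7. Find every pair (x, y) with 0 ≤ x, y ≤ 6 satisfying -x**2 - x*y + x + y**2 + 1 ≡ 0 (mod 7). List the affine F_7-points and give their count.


Affine F_7-points: {(1, 3), (1, 5), (2, 4), (2, 5), (3, 1), (3, 2), (4, 1), (4, 3)}; count = 8.

For each of the 49 pairs (x, y) ∈ F_7², evaluate f(x, y) mod 7. Record the zeros.
  x = 0: [0↦1, 1↦2, 2↦5, 3↦3, 4↦3, 5↦5, 6↦2]  zeros at y ∈ ∅
  x = 1: [0↦1, 1↦1, 2↦3, 3↦0, 4↦6, 5↦0, 6↦3]  zeros at y ∈ {3, 5}
  x = 2: [0↦6, 1↦5, 2↦6, 3↦2, 4↦0, 5↦0, 6↦2]  zeros at y ∈ {4, 5}
  x = 3: [0↦2, 1↦0, 2↦0, 3↦2, 4↦6, 5↦5, 6↦6]  zeros at y ∈ {1, 2}
  x = 4: [0↦3, 1↦0, 2↦6, 3↦0, 4↦3, 5↦1, 6↦1]  zeros at y ∈ {1, 3}
  x = 5: [0↦2, 1↦5, 2↦3, 3↦3, 4↦5, 5↦2, 6↦1]  zeros at y ∈ ∅
  x = 6: [0↦6, 1↦1, 2↦5, 3↦4, 4↦5, 5↦1, 6↦6]  zeros at y ∈ ∅
Collecting zeros: affine points = {(1, 3), (1, 5), (2, 4), (2, 5), (3, 1), (3, 2), (4, 1), (4, 3)}.
Total count |C(F_7)_aff| = 8.


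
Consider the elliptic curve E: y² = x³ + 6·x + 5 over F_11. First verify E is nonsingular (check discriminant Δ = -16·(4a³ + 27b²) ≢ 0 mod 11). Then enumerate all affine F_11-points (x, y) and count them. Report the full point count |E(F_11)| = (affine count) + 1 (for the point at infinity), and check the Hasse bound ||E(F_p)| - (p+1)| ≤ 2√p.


Affine points = {(0, 4), (0, 7), (1, 1), (1, 10), (2, 5), (2, 6), (4, 4), (4, 7), (6, 2), (6, 9), (7, 4), (7, 7), (8, 2), (8, 9), (10, 3), (10, 8)}; affine count = 16; |E(F_11)| = 17.

Discriminant check: Δ ∝ 4a³ + 27b² = 4·6³ + 27·5² = 4·216 + 27·25 ≡ 10 (mod 11). Nonzero ⇒ E is nonsingular.
For each x ∈ F_11, compute rhs = x³ + 6·x + 5 mod 11, then count y ∈ F_11 with y² ≡ rhs.
  x = 0: rhs = 5, matching y values: 4, 7 (2 points).
  x = 1: rhs = 1, matching y values: 1, 10 (2 points).
  x = 2: rhs = 3, matching y values: 5, 6 (2 points).
  x = 3: rhs = 6, matching y values: none (0 points).
  x = 4: rhs = 5, matching y values: 4, 7 (2 points).
  x = 5: rhs = 6, matching y values: none (0 points).
  x = 6: rhs = 4, matching y values: 2, 9 (2 points).
  x = 7: rhs = 5, matching y values: 4, 7 (2 points).
  x = 8: rhs = 4, matching y values: 2, 9 (2 points).
  x = 9: rhs = 7, matching y values: none (0 points).
  x = 10: rhs = 9, matching y values: 3, 8 (2 points).
Total affine count: 16.
Full point count |E(F_11)| = 16 + 1 = 17.
Hasse bound: |17 − (11+1)| = |5| = 5 ≤ 2√11 ≈ 6.6332 ✓.


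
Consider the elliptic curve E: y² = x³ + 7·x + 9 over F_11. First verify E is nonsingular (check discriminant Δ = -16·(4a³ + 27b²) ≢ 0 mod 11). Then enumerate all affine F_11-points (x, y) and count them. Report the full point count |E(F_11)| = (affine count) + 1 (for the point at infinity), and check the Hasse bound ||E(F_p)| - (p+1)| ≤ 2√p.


Affine points = {(0, 3), (0, 8), (2, 3), (2, 8), (5, 2), (5, 9), (6, 5), (6, 6), (7, 4), (7, 7), (8, 4), (8, 7), (9, 3), (9, 8), (10, 1), (10, 10)}; affine count = 16; |E(F_11)| = 17.

Discriminant check: Δ ∝ 4a³ + 27b² = 4·7³ + 27·9² = 4·343 + 27·81 ≡ 6 (mod 11). Nonzero ⇒ E is nonsingular.
For each x ∈ F_11, compute rhs = x³ + 7·x + 9 mod 11, then count y ∈ F_11 with y² ≡ rhs.
  x = 0: rhs = 9, matching y values: 3, 8 (2 points).
  x = 1: rhs = 6, matching y values: none (0 points).
  x = 2: rhs = 9, matching y values: 3, 8 (2 points).
  x = 3: rhs = 2, matching y values: none (0 points).
  x = 4: rhs = 2, matching y values: none (0 points).
  x = 5: rhs = 4, matching y values: 2, 9 (2 points).
  x = 6: rhs = 3, matching y values: 5, 6 (2 points).
  x = 7: rhs = 5, matching y values: 4, 7 (2 points).
  x = 8: rhs = 5, matching y values: 4, 7 (2 points).
  x = 9: rhs = 9, matching y values: 3, 8 (2 points).
  x = 10: rhs = 1, matching y values: 1, 10 (2 points).
Total affine count: 16.
Full point count |E(F_11)| = 16 + 1 = 17.
Hasse bound: |17 − (11+1)| = |5| = 5 ≤ 2√11 ≈ 6.6332 ✓.


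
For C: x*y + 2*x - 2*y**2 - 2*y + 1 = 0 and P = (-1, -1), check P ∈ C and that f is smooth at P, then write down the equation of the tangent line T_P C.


Tangent line at P: x + y + 2 = 0.

Step 1: f(-1, -1) = 0, so P lies on C.
Step 2: partial derivatives
  f_x(x, y) = y + 2, f_y(x, y) = x - 4*y - 2.
  f_x(P) = 1, f_y(P) = 1 (gradient nonzero, so P is smooth).
Step 3: tangent line at P: 1·(x − -1) + 1·(y − -1) = 0.
Expanding: x + y + 2 = 0.


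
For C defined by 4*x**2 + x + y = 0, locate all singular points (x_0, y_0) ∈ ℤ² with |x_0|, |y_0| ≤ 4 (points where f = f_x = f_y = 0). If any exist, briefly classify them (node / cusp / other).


No singular points in the scanned grid; C is smooth there.

Compute partial derivatives:
  f_x = 8*x + 1.
  f_y = 1.
f_y = 1 is a nonzero constant, so f_y never vanishes: no point (x, y) can satisfy f = f_x = f_y = 0. In particular no (x, y) ∈ {−4, ..., 4}² is singular; the curve is smooth.


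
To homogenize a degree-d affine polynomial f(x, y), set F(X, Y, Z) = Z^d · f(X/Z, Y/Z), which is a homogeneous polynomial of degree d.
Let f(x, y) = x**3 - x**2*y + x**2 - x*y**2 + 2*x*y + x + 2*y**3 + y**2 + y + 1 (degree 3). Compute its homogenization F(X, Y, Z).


F(X, Y, Z) = X**3 - X**2*Y + X**2*Z - X*Y**2 + 2*X*Y*Z + X*Z**2 + 2*Y**3 + Y**2*Z + Y*Z**2 + Z**3

deg(f) = 3.
Substitute x = X/Z, y = Y/Z into f, then multiply by Z^3.
  monomial 1·x^3·y^0 ↦ 1·X^3·Y^0·Z^0.
  monomial -1·x^2·y^1 ↦ -1·X^2·Y^1·Z^0.
  monomial 1·x^2·y^0 ↦ 1·X^2·Y^0·Z^1.
  monomial -1·x^1·y^2 ↦ -1·X^1·Y^2·Z^0.
  monomial 2·x^1·y^1 ↦ 2·X^1·Y^1·Z^1.
  monomial 1·x^1·y^0 ↦ 1·X^1·Y^0·Z^2.
  monomial 2·x^0·y^3 ↦ 2·X^0·Y^3·Z^0.
  monomial 1·x^0·y^2 ↦ 1·X^0·Y^2·Z^1.
  monomial 1·x^0·y^1 ↦ 1·X^0·Y^1·Z^2.
  monomial 1·x^0·y^0 ↦ 1·X^0·Y^0·Z^3.
Collecting: F(X, Y, Z) = X**3 - X**2*Y + X**2*Z - X*Y**2 + 2*X*Y*Z + X*Z**2 + 2*Y**3 + Y**2*Z + Y*Z**2 + Z**3.


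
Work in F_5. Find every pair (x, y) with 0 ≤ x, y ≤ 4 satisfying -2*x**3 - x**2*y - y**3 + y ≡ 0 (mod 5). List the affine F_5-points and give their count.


Affine F_5-points: {(0, 0), (0, 1), (0, 4), (1, 2), (2, 1), (2, 2), (3, 3), (3, 4), (4, 3)}; count = 9.

For each of the 25 pairs (x, y) ∈ F_5², evaluate f(x, y) mod 5. Record the zeros.
  x = 0: [0↦0, 1↦0, 2↦4, 3↦1, 4↦0]  zeros at y ∈ {0, 1, 4}
  x = 1: [0↦3, 1↦2, 2↦0, 3↦1, 4↦4]  zeros at y ∈ {2}
  x = 2: [0↦4, 1↦0, 2↦0, 3↦3, 4↦3]  zeros at y ∈ {1, 2}
  x = 3: [0↦1, 1↦2, 2↦2, 3↦0, 4↦0]  zeros at y ∈ {3, 4}
  x = 4: [0↦2, 1↦1, 2↦4, 3↦0, 4↦3]  zeros at y ∈ {3}
Collecting zeros: affine points = {(0, 0), (0, 1), (0, 4), (1, 2), (2, 1), (2, 2), (3, 3), (3, 4), (4, 3)}.
Total count |C(F_5)_aff| = 9.


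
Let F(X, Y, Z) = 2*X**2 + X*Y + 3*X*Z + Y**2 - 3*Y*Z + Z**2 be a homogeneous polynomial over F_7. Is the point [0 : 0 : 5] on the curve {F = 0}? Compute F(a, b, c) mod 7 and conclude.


F(0,0,5) ≡ 4 (mod 7); P is NOT on the curve.

Evaluate F(0, 0, 5) term-by-term (mod 7).
  2*X**2 ↦ 2·0·1·1 = 0
  X*Y ↦ 1·0·0·1 = 0
  3*X*Z ↦ 3·0·1·5 = 0
  Y**2 ↦ 1·1·0·1 = 0
  -3*Y*Z ↦ -3·1·0·5 = 0
  Z**2 ↦ 1·1·1·25 = 25
Sum: F(0, 0, 5) = (0) + (0) + (0) + (0) + (0) + (25) = 25.
Reducing mod 7: 25 ≡ 4 (mod 7).
Since F(a, b, c) ≡ 4 ≠ 0 (mod 7), P does NOT lie on the curve.


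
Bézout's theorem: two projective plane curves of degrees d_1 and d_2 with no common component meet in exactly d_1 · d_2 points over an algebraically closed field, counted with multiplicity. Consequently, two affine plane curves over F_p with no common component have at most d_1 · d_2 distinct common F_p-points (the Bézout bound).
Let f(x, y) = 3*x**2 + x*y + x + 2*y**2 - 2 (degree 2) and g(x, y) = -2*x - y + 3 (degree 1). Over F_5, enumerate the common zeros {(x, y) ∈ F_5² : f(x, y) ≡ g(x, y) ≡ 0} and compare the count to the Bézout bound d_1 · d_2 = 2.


Common zeros: {(1, 1), (4, 0)}; count = 2; Bézout bound = 2.

deg(f) = 2, deg(g) = 1, so Bézout bound = 2.
Scan x ∈ F_5. For each x, list the y ∈ F_5 with f(x, y) ≡ 0 and those with g(x, y) ≡ 0 (mod 5); the common zeros in that column are the intersection.
  x = 0: f ≡ 0 at y ∈ {1, 4}; g ≡ 0 at y ∈ {3}; common: ∅.
  x = 1: f ≡ 0 at y ∈ {1}; g ≡ 0 at y ∈ {1}; common: {1}.
  x = 2: f ≡ 0 at y ∈ ∅; g ≡ 0 at y ∈ {4}; common: ∅.
  x = 3: f ≡ 0 at y ∈ {3}; g ≡ 0 at y ∈ {2}; common: ∅.
  x = 4: f ≡ 0 at y ∈ {0, 3}; g ≡ 0 at y ∈ {0}; common: {0}.
Collecting: common zeros = {(1, 1), (4, 0)}, so the count is 2.
Comparison with the Bézout bound: 2 ≤ 2 = deg(f)·deg(g), as expected for curves with no common component (the bound is attained).


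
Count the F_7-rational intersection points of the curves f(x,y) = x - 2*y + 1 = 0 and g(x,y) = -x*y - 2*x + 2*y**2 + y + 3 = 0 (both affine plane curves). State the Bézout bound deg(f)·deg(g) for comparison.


Common zeros: {(4, 6)}; count = 1; Bézout bound = 2.

deg(f) = 1, deg(g) = 2, so Bézout bound = 2.
Scan x ∈ F_7. For each x, list the y ∈ F_7 with f(x, y) ≡ 0 and those with g(x, y) ≡ 0 (mod 7); the common zeros in that column are the intersection.
  x = 0: f ≡ 0 at y ∈ {4}; g ≡ 0 at y ∈ ∅; common: ∅.
  x = 1: f ≡ 0 at y ∈ {1}; g ≡ 0 at y ∈ ∅; common: ∅.
  x = 2: f ≡ 0 at y ∈ {5}; g ≡ 0 at y ∈ {1, 3}; common: ∅.
  x = 3: f ≡ 0 at y ∈ {2}; g ≡ 0 at y ∈ {4}; common: ∅.
  x = 4: f ≡ 0 at y ∈ {6}; g ≡ 0 at y ∈ {6}; common: {6}.
  x = 5: f ≡ 0 at y ∈ {3}; g ≡ 0 at y ∈ {0, 2}; common: ∅.
  x = 6: f ≡ 0 at y ∈ {0}; g ≡ 0 at y ∈ ∅; common: ∅.
Collecting: common zeros = {(4, 6)}, so the count is 1.
Comparison with the Bézout bound: 1 ≤ 2 = deg(f)·deg(g), as expected for curves with no common component (the affine F_7-count falls short of the bound because intersections may lie at infinity, over extension fields, or carry multiplicity).


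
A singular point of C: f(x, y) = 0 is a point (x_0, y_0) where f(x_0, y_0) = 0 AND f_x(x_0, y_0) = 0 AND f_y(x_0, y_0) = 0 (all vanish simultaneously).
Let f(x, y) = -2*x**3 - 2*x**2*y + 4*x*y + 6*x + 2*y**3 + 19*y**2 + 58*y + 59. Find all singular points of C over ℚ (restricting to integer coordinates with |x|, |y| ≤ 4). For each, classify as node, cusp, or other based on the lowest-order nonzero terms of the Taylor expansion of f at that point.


Singular points: {(1, -3)}; classification: cusp.

Compute partial derivatives:
  f_x = -6*x**2 - 4*x*y + 4*y + 6.
  f_y = -2*x**2 + 4*x + 6*y**2 + 38*y + 58.
Scan x_0 ∈ {−4, ..., 4}. For each x_0, f_y(x_0, y) is a polynomial in y; find its integer roots y ∈ {−4, ..., 4}, then test f_x and f at those candidates.
  x = -4: f_y(-4, y) = 6*y**2 + 38*y + 10; no integer root y with |y| ≤ 4.
  x = -3: f_y(-3, y) = 6*y**2 + 38*y + 28; no integer root y with |y| ≤ 4.
  x = -2: f_y(-2, y) = 6*y**2 + 38*y + 42; no integer root y with |y| ≤ 4.
  x = -1: f_y(-1, y) = 6*y**2 + 38*y + 52; vanishes at y ∈ {-2}. (-1, -2): f_x = -16 ≠ 0.
  x = 0: f_y(0, y) = 6*y**2 + 38*y + 58; no integer root y with |y| ≤ 4.
  x = 1: f_y(1, y) = 6*y**2 + 38*y + 60; vanishes at y ∈ {-3}. (1, -3): f_x = 0, f = 0 — SINGULAR.
  x = 2: f_y(2, y) = 6*y**2 + 38*y + 58; no integer root y with |y| ≤ 4.
  x = 3: f_y(3, y) = 6*y**2 + 38*y + 52; vanishes at y ∈ {-2}. (3, -2): f_x = -32 ≠ 0.
  x = 4: f_y(4, y) = 6*y**2 + 38*y + 42; no integer root y with |y| ≤ 4.
Only singular point on the grid: (1, -3).
Classify: substitute x = 1 + u, y = -3 + v and expand: f = -2*u**3 - 2*u**2*v + 2*v**3 + v**2.
No constant or linear terms (consistent with a singular point). Quadratic part: v**2. Cubic part: -2*u**3 - 2*u**2*v + 2*v**3.
The quadratic part v**2 is a perfect square, so there is a single (double) tangent line v = 0, i.e. y = -3. Restricting the cubic part to that line (v = 0) leaves -2*u**3 ≠ 0, so f is not divisible by v and the branch is v² ≈ 2*u**3 to lowest order — this is a cusp.
Classification: cusp.


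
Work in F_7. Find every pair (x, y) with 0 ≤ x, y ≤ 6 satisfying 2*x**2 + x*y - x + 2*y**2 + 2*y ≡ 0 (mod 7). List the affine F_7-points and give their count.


Affine F_7-points: {(0, 0), (0, 6), (1, 3), (1, 6), (4, 0), (4, 4), (5, 3), (5, 4)}; count = 8.

For each of the 49 pairs (x, y) ∈ F_7², evaluate f(x, y) mod 7. Record the zeros.
  x = 0: [0↦0, 1↦4, 2↦5, 3↦3, 4↦5, 5↦4, 6↦0]  zeros at y ∈ {0, 6}
  x = 1: [0↦1, 1↦6, 2↦1, 3↦0, 4↦3, 5↦3, 6↦0]  zeros at y ∈ {3, 6}
  x = 2: [0↦6, 1↦5, 2↦1, 3↦1, 4↦5, 5↦6, 6↦4]  zeros at y ∈ ∅
  x = 3: [0↦1, 1↦1, 2↦5, 3↦6, 4↦4, 5↦6, 6↦5]  zeros at y ∈ ∅
  x = 4: [0↦0, 1↦1, 2↦6, 3↦1, 4↦0, 5↦3, 6↦3]  zeros at y ∈ {0, 4}
  x = 5: [0↦3, 1↦5, 2↦4, 3↦0, 4↦0, 5↦4, 6↦5]  zeros at y ∈ {3, 4}
  x = 6: [0↦3, 1↦6, 2↦6, 3↦3, 4↦4, 5↦2, 6↦4]  zeros at y ∈ ∅
Collecting zeros: affine points = {(0, 0), (0, 6), (1, 3), (1, 6), (4, 0), (4, 4), (5, 3), (5, 4)}.
Total count |C(F_7)_aff| = 8.


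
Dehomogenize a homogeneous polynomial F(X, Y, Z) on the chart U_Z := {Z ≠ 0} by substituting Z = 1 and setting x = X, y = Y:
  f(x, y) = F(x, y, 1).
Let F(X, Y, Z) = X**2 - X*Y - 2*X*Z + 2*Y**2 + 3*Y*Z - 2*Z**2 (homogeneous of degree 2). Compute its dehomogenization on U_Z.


f(x, y) = x**2 - x*y - 2*x + 2*y**2 + 3*y - 2

On U_Z we set Z = 1. Each monomial c·X^i·Y^j·Z^k in F becomes c·x^i·y^j·1^k = c·x^i·y^j.
Substituting Z = 1: F(X, Y, 1) = x**2 - x*y - 2*x + 2*y**2 + 3*y - 2.
Note: deg(f) ≤ deg(F) = 2; strict inequality happens when F is divisible by Z (lost terms).


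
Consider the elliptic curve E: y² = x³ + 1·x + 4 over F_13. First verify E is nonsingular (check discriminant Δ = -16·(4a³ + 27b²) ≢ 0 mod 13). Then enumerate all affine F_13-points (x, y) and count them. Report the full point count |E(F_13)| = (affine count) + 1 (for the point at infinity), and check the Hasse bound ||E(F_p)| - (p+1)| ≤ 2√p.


Affine points = {(0, 2), (0, 11), (2, 1), (2, 12), (5, 2), (5, 11), (7, 4), (7, 9), (8, 2), (8, 11), (9, 1), (9, 12), (10, 0)}; affine count = 13; |E(F_13)| = 14.

Discriminant check: Δ ∝ 4a³ + 27b² = 4·1³ + 27·4² = 4·1 + 27·16 ≡ 7 (mod 13). Nonzero ⇒ E is nonsingular.
For each x ∈ F_13, compute rhs = x³ + 1·x + 4 mod 13, then count y ∈ F_13 with y² ≡ rhs.
  x = 0: rhs = 4, matching y values: 2, 11 (2 points).
  x = 1: rhs = 6, matching y values: none (0 points).
  x = 2: rhs = 1, matching y values: 1, 12 (2 points).
  x = 3: rhs = 8, matching y values: none (0 points).
  x = 4: rhs = 7, matching y values: none (0 points).
  x = 5: rhs = 4, matching y values: 2, 11 (2 points).
  x = 6: rhs = 5, matching y values: none (0 points).
  x = 7: rhs = 3, matching y values: 4, 9 (2 points).
  x = 8: rhs = 4, matching y values: 2, 11 (2 points).
  x = 9: rhs = 1, matching y values: 1, 12 (2 points).
  x = 10: rhs = 0, matching y values: 0 (1 points).
  x = 11: rhs = 7, matching y values: none (0 points).
  x = 12: rhs = 2, matching y values: none (0 points).
Total affine count: 13.
Full point count |E(F_13)| = 13 + 1 = 14.
Hasse bound: |14 − (13+1)| = |0| = 0 ≤ 2√13 ≈ 7.2111 ✓.


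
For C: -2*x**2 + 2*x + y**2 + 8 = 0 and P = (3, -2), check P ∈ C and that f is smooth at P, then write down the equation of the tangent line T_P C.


Tangent line at P: -10*x - 4*y + 22 = 0.

Step 1: f(3, -2) = 0, so P lies on C.
Step 2: partial derivatives
  f_x(x, y) = 2 - 4*x, f_y(x, y) = 2*y.
  f_x(P) = -10, f_y(P) = -4 (gradient nonzero, so P is smooth).
Step 3: tangent line at P: -10·(x − 3) + -4·(y − -2) = 0.
Expanding: -10*x - 4*y + 22 = 0.


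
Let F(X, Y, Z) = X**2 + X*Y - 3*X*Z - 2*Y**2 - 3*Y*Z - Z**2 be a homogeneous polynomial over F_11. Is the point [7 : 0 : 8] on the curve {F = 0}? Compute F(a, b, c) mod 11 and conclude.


F(7,0,8) ≡ 4 (mod 11); P is NOT on the curve.

Evaluate F(7, 0, 8) term-by-term (mod 11).
  X**2 ↦ 1·49·1·1 = 49
  X*Y ↦ 1·7·0·1 = 0
  -3*X*Z ↦ -3·7·1·8 = -168
  -2*Y**2 ↦ -2·1·0·1 = 0
  -3*Y*Z ↦ -3·1·0·8 = 0
  -Z**2 ↦ -1·1·1·64 = -64
Sum: F(7, 0, 8) = (49) + (0) + (-168) + (0) + (0) + (-64) = -183.
Reducing mod 11: -183 ≡ 4 (mod 11).
Since F(a, b, c) ≡ 4 ≠ 0 (mod 11), P does NOT lie on the curve.


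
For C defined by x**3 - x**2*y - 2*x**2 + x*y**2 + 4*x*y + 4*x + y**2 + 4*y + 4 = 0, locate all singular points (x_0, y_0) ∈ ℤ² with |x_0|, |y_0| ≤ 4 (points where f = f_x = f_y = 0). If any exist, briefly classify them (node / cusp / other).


Singular points: {(0, -2)}; classification: cusp.

Compute partial derivatives:
  f_x = 3*x**2 - 2*x*y - 4*x + y**2 + 4*y + 4.
  f_y = -x**2 + 2*x*y + 4*x + 2*y + 4.
Scan x_0 ∈ {−4, ..., 4}. For each x_0, f_y(x_0, y) is a polynomial in y; find its integer roots y ∈ {−4, ..., 4}, then test f_x and f at those candidates.
  x = -4: f_y(-4, y) = -6*y - 28; no integer root y with |y| ≤ 4.
  x = -3: f_y(-3, y) = -4*y - 17; no integer root y with |y| ≤ 4.
  x = -2: f_y(-2, y) = -2*y - 8; vanishes at y ∈ {-4}. (-2, -4): f_x = 8 ≠ 0.
  x = -1: f_y(-1, y) = -1; no integer root y with |y| ≤ 4.
  x = 0: f_y(0, y) = 2*y + 4; vanishes at y ∈ {-2}. (0, -2): f_x = 0, f = 0 — SINGULAR.
  x = 1: f_y(1, y) = 4*y + 7; no integer root y with |y| ≤ 4.
  x = 2: f_y(2, y) = 6*y + 8; no integer root y with |y| ≤ 4.
  x = 3: f_y(3, y) = 8*y + 7; no integer root y with |y| ≤ 4.
  x = 4: f_y(4, y) = 10*y + 4; no integer root y with |y| ≤ 4.
Only singular point on the grid: (0, -2).
Classify: substitute x = 0 + u, y = -2 + v and expand: f = u**3 - u**2*v + u*v**2 + v**2.
No constant or linear terms (consistent with a singular point). Quadratic part: v**2. Cubic part: u**3 - u**2*v + u*v**2.
The quadratic part v**2 is a perfect square, so there is a single (double) tangent line v = 0, i.e. y = -2. Restricting the cubic part to that line (v = 0) leaves u**3 ≠ 0, so f is not divisible by v and the branch is v² ≈ -u**3 to lowest order — this is a cusp.
Classification: cusp.


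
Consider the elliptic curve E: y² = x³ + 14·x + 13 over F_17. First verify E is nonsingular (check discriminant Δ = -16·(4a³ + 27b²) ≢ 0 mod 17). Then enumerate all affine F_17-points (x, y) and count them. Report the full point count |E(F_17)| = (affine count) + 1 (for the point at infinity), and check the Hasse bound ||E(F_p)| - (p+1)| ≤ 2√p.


Affine points = {(0, 8), (0, 9), (2, 7), (2, 10), (5, 2), (5, 15), (8, 5), (8, 12), (9, 1), (9, 16), (11, 6), (11, 11), (16, 7), (16, 10)}; affine count = 14; |E(F_17)| = 15.

Discriminant check: Δ ∝ 4a³ + 27b² = 4·14³ + 27·13² = 4·2744 + 27·169 ≡ 1 (mod 17). Nonzero ⇒ E is nonsingular.
For each x ∈ F_17, compute rhs = x³ + 14·x + 13 mod 17, then count y ∈ F_17 with y² ≡ rhs.
  x = 0: rhs = 13, matching y values: 8, 9 (2 points).
  x = 1: rhs = 11, matching y values: none (0 points).
  x = 2: rhs = 15, matching y values: 7, 10 (2 points).
  x = 3: rhs = 14, matching y values: none (0 points).
  x = 4: rhs = 14, matching y values: none (0 points).
  x = 5: rhs = 4, matching y values: 2, 15 (2 points).
  x = 6: rhs = 7, matching y values: none (0 points).
  x = 7: rhs = 12, matching y values: none (0 points).
  x = 8: rhs = 8, matching y values: 5, 12 (2 points).
  x = 9: rhs = 1, matching y values: 1, 16 (2 points).
  x = 10: rhs = 14, matching y values: none (0 points).
  x = 11: rhs = 2, matching y values: 6, 11 (2 points).
  x = 12: rhs = 5, matching y values: none (0 points).
  x = 13: rhs = 12, matching y values: none (0 points).
  x = 14: rhs = 12, matching y values: none (0 points).
  x = 15: rhs = 11, matching y values: none (0 points).
  x = 16: rhs = 15, matching y values: 7, 10 (2 points).
Total affine count: 14.
Full point count |E(F_17)| = 14 + 1 = 15.
Hasse bound: |15 − (17+1)| = |-3| = 3 ≤ 2√17 ≈ 8.2462 ✓.


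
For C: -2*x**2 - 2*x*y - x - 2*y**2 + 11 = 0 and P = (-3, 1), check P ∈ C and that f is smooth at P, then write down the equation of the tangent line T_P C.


Tangent line at P: 9*x + 2*y + 25 = 0.

Step 1: f(-3, 1) = 0, so P lies on C.
Step 2: partial derivatives
  f_x(x, y) = -4*x - 2*y - 1, f_y(x, y) = -2*x - 4*y.
  f_x(P) = 9, f_y(P) = 2 (gradient nonzero, so P is smooth).
Step 3: tangent line at P: 9·(x − -3) + 2·(y − 1) = 0.
Expanding: 9*x + 2*y + 25 = 0.


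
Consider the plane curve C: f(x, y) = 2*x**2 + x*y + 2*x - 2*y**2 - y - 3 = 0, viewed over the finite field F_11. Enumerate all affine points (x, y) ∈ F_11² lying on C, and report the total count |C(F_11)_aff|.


Affine F_11-points: {(8, 10)}; count = 1.

For each of the 121 pairs (x, y) ∈ F_11², evaluate f(x, y) mod 11. Record the zeros.
  x = 0: [0↦8, 1↦5, 2↦9, 3↦9, 4↦5, 5↦8, 6↦7, 7↦2, 8↦4, 9↦2, 10↦7]  zeros at y ∈ ∅
  x = 1: [0↦1, 1↦10, 2↦4, 3↦5, 4↦2, 5↦6, 6↦6, 7↦2, 8↦5, 9↦4, 10↦10]  zeros at y ∈ ∅
  x = 2: [0↦9, 1↦8, 2↦3, 3↦5, 4↦3, 5↦8, 6↦9, 7↦6, 8↦10, 9↦10, 10↦6]  zeros at y ∈ ∅
  x = 3: [0↦10, 1↦10, 2↦6, 3↦9, 4↦8, 5↦3, 6↦5, 7↦3, 8↦8, 9↦9, 10↦6]  zeros at y ∈ ∅
  x = 4: [0↦4, 1↦5, 2↦2, 3↦6, 4↦6, 5↦2, 6↦5, 7↦4, 8↦10, 9↦1, 10↦10]  zeros at y ∈ ∅
  x = 5: [0↦2, 1↦4, 2↦2, 3↦7, 4↦8, 5↦5, 6↦9, 7↦9, 8↦5, 9↦8, 10↦7]  zeros at y ∈ ∅
  x = 6: [0↦4, 1↦7, 2↦6, 3↦1, 4↦3, 5↦1, 6↦6, 7↦7, 8↦4, 9↦8, 10↦8]  zeros at y ∈ ∅
  x = 7: [0↦10, 1↦3, 2↦3, 3↦10, 4↦2, 5↦1, 6↦7, 7↦9, 8↦7, 9↦1, 10↦2]  zeros at y ∈ ∅
  x = 8: [0↦9, 1↦3, 2↦4, 3↦1, 4↦5, 5↦5, 6↦1, 7↦4, 8↦3, 9↦9, 10↦0]  zeros at y ∈ {10}
  x = 9: [0↦1, 1↦7, 2↦9, 3↦7, 4↦1, 5↦2, 6↦10, 7↦3, 8↦3, 9↦10, 10↦2]  zeros at y ∈ ∅
  x = 10: [0↦8, 1↦4, 2↦7, 3↦6, 4↦1, 5↦3, 6↦1, 7↦6, 8↦7, 9↦4, 10↦8]  zeros at y ∈ ∅
Collecting zeros: affine points = {(8, 10)}.
Total count |C(F_11)_aff| = 1.


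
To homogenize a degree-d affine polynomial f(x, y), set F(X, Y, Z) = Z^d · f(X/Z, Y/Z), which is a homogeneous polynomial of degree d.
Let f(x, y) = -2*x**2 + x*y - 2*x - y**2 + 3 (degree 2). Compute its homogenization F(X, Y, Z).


F(X, Y, Z) = -2*X**2 + X*Y - 2*X*Z - Y**2 + 3*Z**2

deg(f) = 2.
Substitute x = X/Z, y = Y/Z into f, then multiply by Z^2.
  monomial -2·x^2·y^0 ↦ -2·X^2·Y^0·Z^0.
  monomial 1·x^1·y^1 ↦ 1·X^1·Y^1·Z^0.
  monomial -2·x^1·y^0 ↦ -2·X^1·Y^0·Z^1.
  monomial -1·x^0·y^2 ↦ -1·X^0·Y^2·Z^0.
  monomial 3·x^0·y^0 ↦ 3·X^0·Y^0·Z^2.
Collecting: F(X, Y, Z) = -2*X**2 + X*Y - 2*X*Z - Y**2 + 3*Z**2.


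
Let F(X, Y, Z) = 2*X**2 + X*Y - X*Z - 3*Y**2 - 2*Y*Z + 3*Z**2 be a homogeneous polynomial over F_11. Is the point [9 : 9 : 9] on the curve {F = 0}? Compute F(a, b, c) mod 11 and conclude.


F(9,9,9) ≡ 0 (mod 11); P is on the curve.

Evaluate F(9, 9, 9) term-by-term (mod 11).
  2*X**2 ↦ 2·81·1·1 = 162
  X*Y ↦ 1·9·9·1 = 81
  -X*Z ↦ -1·9·1·9 = -81
  -3*Y**2 ↦ -3·1·81·1 = -243
  -2*Y*Z ↦ -2·1·9·9 = -162
  3*Z**2 ↦ 3·1·1·81 = 243
Sum: F(9, 9, 9) = (162) + (81) + (-81) + (-243) + (-162) + (243) = 0.
Reducing mod 11: 0 ≡ 0 (mod 11).
Since F(a, b, c) ≡ 0 (mod 11), P lies on the curve.


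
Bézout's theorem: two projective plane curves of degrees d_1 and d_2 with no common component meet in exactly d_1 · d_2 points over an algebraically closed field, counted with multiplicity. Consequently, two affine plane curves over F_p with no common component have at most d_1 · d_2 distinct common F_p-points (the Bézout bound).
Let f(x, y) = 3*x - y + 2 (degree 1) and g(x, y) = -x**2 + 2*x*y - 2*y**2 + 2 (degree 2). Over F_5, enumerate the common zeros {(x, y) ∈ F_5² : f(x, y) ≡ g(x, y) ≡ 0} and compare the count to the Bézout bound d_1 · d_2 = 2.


Common zeros: ∅; count = 0; Bézout bound = 2.

deg(f) = 1, deg(g) = 2, so Bézout bound = 2.
Scan x ∈ F_5. For each x, list the y ∈ F_5 with f(x, y) ≡ 0 and those with g(x, y) ≡ 0 (mod 5); the common zeros in that column are the intersection.
  x = 0: f ≡ 0 at y ∈ {2}; g ≡ 0 at y ∈ {1, 4}; common: ∅.
  x = 1: f ≡ 0 at y ∈ {0}; g ≡ 0 at y ∈ ∅; common: ∅.
  x = 2: f ≡ 0 at y ∈ {3}; g ≡ 0 at y ∈ {1}; common: ∅.
  x = 3: f ≡ 0 at y ∈ {1}; g ≡ 0 at y ∈ {4}; common: ∅.
  x = 4: f ≡ 0 at y ∈ {4}; g ≡ 0 at y ∈ ∅; common: ∅.
Collecting: common zeros = ∅, so the count is 0.
Comparison with the Bézout bound: 0 ≤ 2 = deg(f)·deg(g), as expected for curves with no common component (the affine F_5-count falls short of the bound because intersections may lie at infinity, over extension fields, or carry multiplicity).


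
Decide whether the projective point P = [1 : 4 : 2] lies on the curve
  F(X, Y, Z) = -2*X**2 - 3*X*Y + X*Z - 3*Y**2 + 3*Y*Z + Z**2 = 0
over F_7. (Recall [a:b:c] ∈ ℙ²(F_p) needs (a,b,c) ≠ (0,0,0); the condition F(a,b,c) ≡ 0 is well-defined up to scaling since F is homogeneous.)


F(1,4,2) ≡ 3 (mod 7); P is NOT on the curve.

Evaluate F(1, 4, 2) term-by-term (mod 7).
  -2*X**2 ↦ -2·1·1·1 = -2
  -3*X*Y ↦ -3·1·4·1 = -12
  X*Z ↦ 1·1·1·2 = 2
  -3*Y**2 ↦ -3·1·16·1 = -48
  3*Y*Z ↦ 3·1·4·2 = 24
  Z**2 ↦ 1·1·1·4 = 4
Sum: F(1, 4, 2) = (-2) + (-12) + (2) + (-48) + (24) + (4) = -32.
Reducing mod 7: -32 ≡ 3 (mod 7).
Since F(a, b, c) ≡ 3 ≠ 0 (mod 7), P does NOT lie on the curve.


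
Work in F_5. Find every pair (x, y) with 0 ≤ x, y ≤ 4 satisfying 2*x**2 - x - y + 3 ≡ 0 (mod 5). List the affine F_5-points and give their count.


Affine F_5-points: {(0, 3), (1, 4), (2, 4), (3, 3), (4, 1)}; count = 5.

For each of the 25 pairs (x, y) ∈ F_5², evaluate f(x, y) mod 5. Record the zeros.
  x = 0: [0↦3, 1↦2, 2↦1, 3↦0, 4↦4]  zeros at y ∈ {3}
  x = 1: [0↦4, 1↦3, 2↦2, 3↦1, 4↦0]  zeros at y ∈ {4}
  x = 2: [0↦4, 1↦3, 2↦2, 3↦1, 4↦0]  zeros at y ∈ {4}
  x = 3: [0↦3, 1↦2, 2↦1, 3↦0, 4↦4]  zeros at y ∈ {3}
  x = 4: [0↦1, 1↦0, 2↦4, 3↦3, 4↦2]  zeros at y ∈ {1}
Collecting zeros: affine points = {(0, 3), (1, 4), (2, 4), (3, 3), (4, 1)}.
Total count |C(F_5)_aff| = 5.


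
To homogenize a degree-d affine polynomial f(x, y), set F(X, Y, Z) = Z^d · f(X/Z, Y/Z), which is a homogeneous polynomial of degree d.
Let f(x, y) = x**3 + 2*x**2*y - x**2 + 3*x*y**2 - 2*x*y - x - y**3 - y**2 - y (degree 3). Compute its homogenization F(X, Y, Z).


F(X, Y, Z) = X**3 + 2*X**2*Y - X**2*Z + 3*X*Y**2 - 2*X*Y*Z - X*Z**2 - Y**3 - Y**2*Z - Y*Z**2

deg(f) = 3.
Substitute x = X/Z, y = Y/Z into f, then multiply by Z^3.
  monomial 1·x^3·y^0 ↦ 1·X^3·Y^0·Z^0.
  monomial 2·x^2·y^1 ↦ 2·X^2·Y^1·Z^0.
  monomial -1·x^2·y^0 ↦ -1·X^2·Y^0·Z^1.
  monomial 3·x^1·y^2 ↦ 3·X^1·Y^2·Z^0.
  monomial -2·x^1·y^1 ↦ -2·X^1·Y^1·Z^1.
  monomial -1·x^1·y^0 ↦ -1·X^1·Y^0·Z^2.
  monomial -1·x^0·y^3 ↦ -1·X^0·Y^3·Z^0.
  monomial -1·x^0·y^2 ↦ -1·X^0·Y^2·Z^1.
  monomial -1·x^0·y^1 ↦ -1·X^0·Y^1·Z^2.
Collecting: F(X, Y, Z) = X**3 + 2*X**2*Y - X**2*Z + 3*X*Y**2 - 2*X*Y*Z - X*Z**2 - Y**3 - Y**2*Z - Y*Z**2.
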